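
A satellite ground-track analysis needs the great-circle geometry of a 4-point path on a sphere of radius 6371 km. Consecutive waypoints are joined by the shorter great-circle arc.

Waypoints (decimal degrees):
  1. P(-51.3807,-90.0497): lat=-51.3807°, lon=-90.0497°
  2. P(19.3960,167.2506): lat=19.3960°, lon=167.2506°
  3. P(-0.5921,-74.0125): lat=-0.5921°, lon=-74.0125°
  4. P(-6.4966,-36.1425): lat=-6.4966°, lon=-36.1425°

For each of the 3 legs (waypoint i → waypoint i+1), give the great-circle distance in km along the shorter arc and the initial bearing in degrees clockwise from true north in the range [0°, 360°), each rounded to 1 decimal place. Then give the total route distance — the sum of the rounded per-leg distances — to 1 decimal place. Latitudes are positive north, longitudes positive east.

Leg 1: dist=12552.3 km, bearing=272.8°
Leg 2: dist=13030.7 km, bearing=80.3°
Leg 3: dist=4251.7 km, bearing=99.8°
Total: 29834.7 km

Leg 1: φ1=-0.8967624, φ2=0.3385241, Δφ=1.2352864, Δλ=4.4907374 rad; a=sin²(Δφ/2)+cosφ1·cosφ2·sin²(Δλ/2)=0.6944471660; c=2·atan2(√a, √(1-a))=1.970227475; dist=6371·c=12552.319 ≈ 12552.3 km; running total=12552.3 km
Leg 1 bearing: y=sinΔλ·cosφ2=-0.92016999, x=cosφ1·sinφ2-sinφ1·cosφ2·cosΔλ=0.04525910; θ=atan2(y, x)=-87.1841° <0 so +360° → 272.8159° ≈ 272.8°
Leg 2: φ1=0.3385241, φ2=-0.0103341, Δφ=-0.3488582, Δλ=-4.2108355 rad; a=sin²(Δφ/2)+cosφ1·cosφ2·sin²(Δλ/2)=0.7284545984; c=2·atan2(√a, √(1-a))=2.045313699; dist=6371·c=13030.694 ≈ 13030.7 km; running total=25583.0 km
Leg 2 bearing: y=sinΔλ·cosφ2=0.87678989, x=cosφ1·sinφ2-sinφ1·cosφ2·cosΔλ=0.14991158; θ=atan2(y, x)=80.2975° ≈ 80.3°
Leg 3: φ1=-0.0103341, φ2=-0.1133871, Δφ=-0.1030530, Δλ=0.6609562 rad; a=sin²(Δφ/2)+cosφ1·cosφ2·sin²(Δλ/2)=0.1072680771; c=2·atan2(√a, √(1-a))=0.667351097; dist=6371·c=4251.694 ≈ 4251.7 km; running total=29834.7 km
Leg 3 bearing: y=sinΔλ·cosφ2=0.60993002, x=cosφ1·sinφ2-sinφ1·cosφ2·cosΔλ=-0.10503295; θ=atan2(y, x)=99.7708° ≈ 99.8°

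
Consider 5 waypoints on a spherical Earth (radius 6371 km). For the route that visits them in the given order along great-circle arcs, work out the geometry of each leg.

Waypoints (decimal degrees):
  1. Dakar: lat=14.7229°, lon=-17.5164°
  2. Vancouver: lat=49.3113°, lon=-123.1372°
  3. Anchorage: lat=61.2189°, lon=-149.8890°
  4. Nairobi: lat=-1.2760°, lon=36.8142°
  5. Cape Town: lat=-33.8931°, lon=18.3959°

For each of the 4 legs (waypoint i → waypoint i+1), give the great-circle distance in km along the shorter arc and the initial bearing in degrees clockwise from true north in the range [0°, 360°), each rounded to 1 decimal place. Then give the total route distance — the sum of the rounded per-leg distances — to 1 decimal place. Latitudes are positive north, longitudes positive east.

Leg 1: dist=9861.5 km, bearing=321.1°
Leg 2: dist=2125.1 km, bearing=318.6°
Leg 3: dist=13325.5 km, bearing=352.3°
Leg 4: dist=4102.1 km, bearing=205.9°
Total: 29414.2 km

Leg 1: φ1=0.2569631, φ2=0.8606445, Δφ=0.6036815, Δλ=-1.8434307 rad; a=sin²(Δφ/2)+cosφ1·cosφ2·sin²(Δλ/2)=0.4885387938; c=2·atan2(√a, √(1-a))=1.547871907; dist=6371·c=9861.492 ≈ 9861.5 km; running total=9861.5 km
Leg 1 bearing: y=sinΔλ·cosφ2=-0.62786906, x=cosφ1·sinφ2-sinφ1·cosφ2·cosΔλ=0.77798137; θ=atan2(y, x)=-38.9052° <0 so +360° → 321.0948° ≈ 321.1°
Leg 2: φ1=0.8606445, φ2=1.0684714, Δφ=0.2078268, Δλ=-0.4669070 rad; a=sin²(Δφ/2)+cosφ1·cosφ2·sin²(Δλ/2)=0.0275578423; c=2·atan2(√a, √(1-a))=0.333555243; dist=6371·c=2125.080 ≈ 2125.1 km; running total=11986.6 km
Leg 2 bearing: y=sinΔλ·cosφ2=-0.21671997, x=cosφ1·sinφ2-sinφ1·cosφ2·cosΔλ=0.24541004; θ=atan2(y, x)=-41.4475° <0 so +360° → 318.5525° ≈ 318.6°
Leg 3: φ1=1.0684714, φ2=-0.0222704, Δφ=-1.0907418, Δλ=3.2585856 rad; a=sin²(Δφ/2)+cosφ1·cosφ2·sin²(Δλ/2)=0.7487862028; c=2·atan2(√a, √(1-a))=2.091594219; dist=6371·c=13325.547 ≈ 13325.5 km; running total=25312.1 km
Leg 3 bearing: y=sinΔλ·cosφ2=-0.11669726, x=cosφ1·sinφ2-sinφ1·cosφ2·cosΔλ=0.85953677; θ=atan2(y, x)=-7.7316° <0 so +360° → 352.2684° ≈ 352.3°
Leg 4: φ1=-0.0222704, φ2=-0.5915462, Δφ=-0.5692758, Δλ=-0.3214600 rad; a=sin²(Δφ/2)+cosφ1·cosφ2·sin²(Δλ/2)=0.1001092957; c=2·atan2(√a, √(1-a))=0.643865339; dist=6371·c=4102.066 ≈ 4102.1 km; running total=29414.2 km
Leg 4 bearing: y=sinΔλ·cosφ2=-0.26226533, x=cosφ1·sinφ2-sinφ1·cosφ2·cosΔλ=-0.53996907; θ=atan2(y, x)=-154.0940° <0 so +360° → 205.9060° ≈ 205.9°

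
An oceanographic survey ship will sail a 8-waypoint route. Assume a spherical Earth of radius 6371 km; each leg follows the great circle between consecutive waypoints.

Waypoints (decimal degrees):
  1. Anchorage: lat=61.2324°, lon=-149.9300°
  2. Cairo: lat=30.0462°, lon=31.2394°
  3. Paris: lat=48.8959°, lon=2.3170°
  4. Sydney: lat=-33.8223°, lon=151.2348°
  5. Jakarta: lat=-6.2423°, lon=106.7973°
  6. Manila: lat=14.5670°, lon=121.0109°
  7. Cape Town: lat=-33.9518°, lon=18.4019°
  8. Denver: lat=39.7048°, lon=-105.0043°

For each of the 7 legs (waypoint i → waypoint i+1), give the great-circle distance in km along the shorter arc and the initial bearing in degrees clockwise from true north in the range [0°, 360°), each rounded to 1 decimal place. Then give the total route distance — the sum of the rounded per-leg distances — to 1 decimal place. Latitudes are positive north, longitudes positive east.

Leg 1: φ1=1.0687070, φ2=0.5244051, Δφ=-0.5443019, Δλ=3.1620025 rad; a=sin²(Δφ/2)+cosφ1·cosφ2·sin²(Δλ/2)=0.4887996539; c=2·atan2(√a, √(1-a))=1.548393761; dist=6371·c=9864.817 ≈ 9864.8 km; running total=9864.8 km
Leg 1 bearing: y=sinΔλ·cosφ2=-0.01766601, x=cosφ1·sinφ2-sinφ1·cosφ2·cosΔλ=0.99959298; θ=atan2(y, x)=-1.0125° <0 so +360° → 358.9875° ≈ 359.0°
Leg 2: φ1=0.5244051, φ2=0.8533944, Δφ=0.3289893, Δλ=-0.5047911 rad; a=sin²(Δφ/2)+cosφ1·cosφ2·sin²(Δλ/2)=0.0623047423; c=2·atan2(√a, √(1-a))=0.504553276; dist=6371·c=3214.509 ≈ 3214.5 km; running total=13079.3 km
Leg 2 bearing: y=sinΔλ·cosφ2=-0.31794893, x=cosφ1·sinφ2-sinφ1·cosφ2·cosΔλ=0.36414273; θ=atan2(y, x)=-41.1256° <0 so +360° → 318.8744° ≈ 318.9°
Leg 3: φ1=0.8533944, φ2=-0.5903105, Δφ=-1.4437049, Δλ=2.5991059 rad; a=sin²(Δφ/2)+cosφ1·cosφ2·sin²(Δλ/2)=0.9435887129; c=2·atan2(√a, √(1-a))=2.661988021; dist=6371·c=16959.526 ≈ 16959.5 km; running total=30038.8 km
Leg 3 bearing: y=sinΔλ·cosφ2=0.42889829, x=cosφ1·sinφ2-sinφ1·cosφ2·cosΔλ=0.17018365; θ=atan2(y, x)=68.3572° ≈ 68.4°
Leg 4: φ1=-0.5903105, φ2=-0.1089487, Δφ=0.4813618, Δλ=-0.7755807 rad; a=sin²(Δφ/2)+cosφ1·cosφ2·sin²(Δλ/2)=0.1749067888; c=2·atan2(√a, √(1-a))=0.862966550; dist=6371·c=5497.960 ≈ 5498.0 km; running total=35536.8 km
Leg 4 bearing: y=sinΔλ·cosφ2=-0.69597971, x=cosφ1·sinφ2-sinφ1·cosφ2·cosΔλ=0.30474557; θ=atan2(y, x)=-66.3530° <0 so +360° → 293.6470° ≈ 293.6°
Leg 5: φ1=-0.1089487, φ2=0.2542421, Δφ=0.3631908, Δλ=0.2480741 rad; a=sin²(Δφ/2)+cosφ1·cosφ2·sin²(Δλ/2)=0.0473425665; c=2·atan2(√a, √(1-a))=0.438675875; dist=6371·c=2794.804 ≈ 2794.8 km; running total=38331.6 km
Leg 5 bearing: y=sinΔλ·cosφ2=0.23764449, x=cosφ1·sinφ2-sinφ1·cosφ2·cosΔλ=0.35203705; θ=atan2(y, x)=34.0215° ≈ 34.0°
Leg 6: φ1=0.2542421, φ2=-0.5925707, Δφ=-0.8468128, Δλ=-1.7908649 rad; a=sin²(Δφ/2)+cosφ1·cosφ2·sin²(Δλ/2)=0.6578629885; c=2·atan2(√a, √(1-a))=1.892017996; dist=6371·c=12054.047 ≈ 12054.0 km; running total=50385.6 km
Leg 6 bearing: y=sinΔλ·cosφ2=-0.80950203, x=cosφ1·sinφ2-sinφ1·cosφ2·cosΔλ=-0.49499855; θ=atan2(y, x)=-121.4452° <0 so +360° → 238.5548° ≈ 238.6°
Leg 7: φ1=-0.5925707, φ2=0.6929795, Δφ=1.2855502, Δλ=-2.1538445 rad; a=sin²(Δφ/2)+cosφ1·cosφ2·sin²(Δλ/2)=0.8540737056; c=2·atan2(√a, √(1-a))=2.357667248; dist=6371·c=15020.698 ≈ 15020.7 km; running total=65406.3 km
Leg 7 bearing: y=sinΔλ·cosφ2=-0.64224106, x=cosφ1·sinφ2-sinφ1·cosφ2·cosΔλ=0.29334904; θ=atan2(y, x)=-65.4510° <0 so +360° → 294.5490° ≈ 294.5°

Leg 1: dist=9864.8 km, bearing=359.0°
Leg 2: dist=3214.5 km, bearing=318.9°
Leg 3: dist=16959.5 km, bearing=68.4°
Leg 4: dist=5498.0 km, bearing=293.6°
Leg 5: dist=2794.8 km, bearing=34.0°
Leg 6: dist=12054.0 km, bearing=238.6°
Leg 7: dist=15020.7 km, bearing=294.5°
Total: 65406.3 km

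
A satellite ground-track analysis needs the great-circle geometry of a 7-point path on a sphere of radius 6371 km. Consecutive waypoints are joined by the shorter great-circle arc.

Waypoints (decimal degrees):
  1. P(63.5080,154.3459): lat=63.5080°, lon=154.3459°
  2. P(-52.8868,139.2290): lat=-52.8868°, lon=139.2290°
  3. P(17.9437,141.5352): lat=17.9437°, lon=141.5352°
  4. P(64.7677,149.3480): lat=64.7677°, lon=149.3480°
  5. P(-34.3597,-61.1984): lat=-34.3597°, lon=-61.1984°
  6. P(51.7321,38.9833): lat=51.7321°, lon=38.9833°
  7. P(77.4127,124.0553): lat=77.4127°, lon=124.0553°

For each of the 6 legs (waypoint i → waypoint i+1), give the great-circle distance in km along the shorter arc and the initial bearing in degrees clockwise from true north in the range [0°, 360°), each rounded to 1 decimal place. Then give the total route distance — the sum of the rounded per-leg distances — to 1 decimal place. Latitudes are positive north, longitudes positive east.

Leg 1: φ1=1.1084237, φ2=-0.9230488, Δφ=-2.0314725, Δλ=-0.2638397 rad; a=sin²(Δφ/2)+cosφ1·cosφ2·sin²(Δλ/2)=0.7269339248; c=2·atan2(√a, √(1-a))=2.041897576; dist=6371·c=13008.929 ≈ 13008.9 km; running total=13008.9 km
Leg 1 bearing: y=sinΔλ·cosφ2=-0.15735809, x=cosφ1·sinφ2-sinφ1·cosφ2·cosΔλ=-0.87706465; θ=atan2(y, x)=-169.8285° <0 so +360° → 190.1715° ≈ 190.2°
Leg 2: φ1=-0.9230488, φ2=0.3131766, Δφ=1.2362254, Δλ=0.0402508 rad; a=sin²(Δφ/2)+cosφ1·cosφ2·sin²(Δλ/2)=0.3360505316; c=2·atan2(√a, √(1-a))=1.236717636; dist=6371·c=7879.128 ≈ 7879.1 km; running total=20888.0 km
Leg 2 bearing: y=sinΔλ·cosφ2=0.03828263, x=cosφ1·sinφ2-sinφ1·cosφ2·cosΔλ=0.94393682; θ=atan2(y, x)=2.3224° ≈ 2.3°
Leg 3: φ1=0.3131766, φ2=1.1304096, Δφ=0.8172330, Δλ=0.1363591 rad; a=sin²(Δφ/2)+cosφ1·cosφ2·sin²(Δλ/2)=0.1597614323; c=2·atan2(√a, √(1-a))=0.822382749; dist=6371·c=5239.400 ≈ 5239.4 km; running total=26127.4 km
Leg 3 bearing: y=sinΔλ·cosφ2=0.05794845, x=cosφ1·sinφ2-sinφ1·cosφ2·cosΔλ=0.73047440; θ=atan2(y, x)=4.5358° ≈ 4.5°
Leg 4: φ1=1.1304096, φ2=-0.5996899, Δφ=-1.7300995, Δλ=-3.6747279 rad; a=sin²(Δφ/2)+cosφ1·cosφ2·sin²(Δλ/2)=0.9068023419; c=2·atan2(√a, √(1-a))=2.521121628; dist=6371·c=16062.066 ≈ 16062.1 km; running total=42189.5 km
Leg 4 bearing: y=sinΔλ·cosφ2=0.41955422, x=cosφ1·sinφ2-sinφ1·cosφ2·cosΔλ=0.40251916; θ=atan2(y, x)=46.1871° ≈ 46.2°
Leg 5: φ1=-0.5996899, φ2=0.9028955, Δφ=1.5025854, Δλ=1.7485005 rad; a=sin²(Δφ/2)+cosφ1·cosφ2·sin²(Δλ/2)=0.7667453491; c=2·atan2(√a, √(1-a))=2.133518613; dist=6371·c=13592.647 ≈ 13592.6 km; running total=55782.1 km
Leg 5 bearing: y=sinΔλ·cosφ2=0.60958598, x=cosφ1·sinφ2-sinφ1·cosφ2·cosΔλ=0.58633830; θ=atan2(y, x)=46.1136° ≈ 46.1°
Leg 6: φ1=0.9028955, φ2=1.3511065, Δφ=0.4482110, Δλ=1.4847865 rad; a=sin²(Δφ/2)+cosφ1·cosφ2·sin²(Δλ/2)=0.1110761971; c=2·atan2(√a, √(1-a))=0.679562716; dist=6371·c=4329.494 ≈ 4329.5 km; running total=60111.6 km
Leg 6 bearing: y=sinΔλ·cosφ2=0.21712134, x=cosφ1·sinφ2-sinφ1·cosφ2·cosΔλ=0.58975540; θ=atan2(y, x)=20.2114° ≈ 20.2°

Leg 1: dist=13008.9 km, bearing=190.2°
Leg 2: dist=7879.1 km, bearing=2.3°
Leg 3: dist=5239.4 km, bearing=4.5°
Leg 4: dist=16062.1 km, bearing=46.2°
Leg 5: dist=13592.6 km, bearing=46.1°
Leg 6: dist=4329.5 km, bearing=20.2°
Total: 60111.6 km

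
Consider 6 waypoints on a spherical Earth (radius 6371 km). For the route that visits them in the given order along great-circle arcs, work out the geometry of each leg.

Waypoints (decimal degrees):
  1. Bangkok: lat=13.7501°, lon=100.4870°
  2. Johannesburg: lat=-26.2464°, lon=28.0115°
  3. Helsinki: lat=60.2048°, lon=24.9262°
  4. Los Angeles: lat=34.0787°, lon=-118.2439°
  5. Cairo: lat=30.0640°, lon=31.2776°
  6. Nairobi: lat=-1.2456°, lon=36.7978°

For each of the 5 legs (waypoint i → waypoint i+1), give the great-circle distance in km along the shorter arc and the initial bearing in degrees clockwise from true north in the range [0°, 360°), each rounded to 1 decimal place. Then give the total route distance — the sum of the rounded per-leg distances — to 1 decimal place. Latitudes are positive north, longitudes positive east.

Leg 1: dist=9001.7 km, bearing=240.0°
Leg 2: dist=9617.1 km, bearing=358.5°
Leg 3: dist=9004.2 km, bearing=329.8°
Leg 4: dist=12198.0 km, bearing=27.8°
Leg 5: dist=3530.4 km, bearing=169.5°
Total: 43351.4 km

Leg 1: φ1=0.2399845, φ2=-0.4580861, Δφ=-0.6980706, Δλ=-1.2649361 rad; a=sin²(Δφ/2)+cosφ1·cosφ2·sin²(Δλ/2)=0.4213919653; c=2·atan2(√a, √(1-a))=1.412925297; dist=6371·c=9001.747 ≈ 9001.7 km; running total=9001.7 km
Leg 1 bearing: y=sinΔλ·cosφ2=-0.85527383, x=cosφ1·sinφ2-sinφ1·cosφ2·cosΔλ=-0.49375072; θ=atan2(y, x)=-119.9979° <0 so +360° → 240.0021° ≈ 240.0°
Leg 2: φ1=-0.4580861, φ2=1.0507720, Δφ=1.5088581, Δλ=-0.0538486 rad; a=sin²(Δφ/2)+cosφ1·cosφ2·sin²(Δλ/2)=0.4693736727; c=2·atan2(√a, √(1-a))=1.509505305; dist=6371·c=9617.058 ≈ 9617.1 km; running total=18618.8 km
Leg 2 bearing: y=sinΔλ·cosφ2=-0.02674453, x=cosφ1·sinφ2-sinφ1·cosφ2·cosΔλ=0.99776392; θ=atan2(y, x)=-1.5354° <0 so +360° → 358.4646° ≈ 358.5°
Leg 3: φ1=1.0507720, φ2=0.5947855, Δφ=-0.4559865, Δλ=-2.4987896 rad; a=sin²(Δφ/2)+cosφ1·cosφ2·sin²(Δλ/2)=0.4215835998; c=2·atan2(√a, √(1-a))=1.413313380; dist=6371·c=9004.220 ≈ 9004.2 km; running total=27623.0 km
Leg 3 bearing: y=sinΔλ·cosφ2=-0.49649853, x=cosφ1·sinφ2-sinφ1·cosφ2·cosΔλ=0.85375212; θ=atan2(y, x)=-30.1801° <0 so +360° → 329.8199° ≈ 329.8°
Leg 4: φ1=0.5947855, φ2=0.5247158, Δφ=-0.0700697, Δλ=2.6096425 rad; a=sin²(Δφ/2)+cosφ1·cosφ2·sin²(Δλ/2)=0.6685390872; c=2·atan2(√a, √(1-a))=1.914608043; dist=6371·c=12197.968 ≈ 12198.0 km; running total=39821.0 km
Leg 4 bearing: y=sinΔλ·cosφ2=0.43897752, x=cosφ1·sinφ2-sinφ1·cosφ2·cosΔλ=0.83287276; θ=atan2(y, x)=27.7921° ≈ 27.8°
Leg 5: φ1=0.5247158, φ2=-0.0217398, Δφ=-0.5464556, Δλ=0.0963457 rad; a=sin²(Δφ/2)+cosφ1·cosφ2·sin²(Δλ/2)=0.0748205068; c=2·atan2(√a, √(1-a))=0.554129188; dist=6371·c=3530.357 ≈ 3530.4 km; running total=43351.4 km
Leg 5 bearing: y=sinΔλ·cosφ2=0.09617395, x=cosφ1·sinφ2-sinφ1·cosφ2·cosΔλ=-0.51733951; θ=atan2(y, x)=169.4689° ≈ 169.5°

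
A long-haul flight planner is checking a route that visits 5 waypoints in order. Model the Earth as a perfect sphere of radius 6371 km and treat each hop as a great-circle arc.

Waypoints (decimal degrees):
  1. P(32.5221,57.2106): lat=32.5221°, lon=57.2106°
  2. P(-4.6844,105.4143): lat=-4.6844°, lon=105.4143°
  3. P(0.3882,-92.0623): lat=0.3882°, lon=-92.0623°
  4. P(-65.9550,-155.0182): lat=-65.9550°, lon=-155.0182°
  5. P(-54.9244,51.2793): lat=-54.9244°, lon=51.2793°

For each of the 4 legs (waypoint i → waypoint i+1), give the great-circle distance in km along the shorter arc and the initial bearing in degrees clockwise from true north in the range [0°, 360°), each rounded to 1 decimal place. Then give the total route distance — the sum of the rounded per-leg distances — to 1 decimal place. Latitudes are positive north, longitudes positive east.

Leg 1: dist=6552.0 km, bearing=119.8°
Leg 2: dist=18016.2 km, bearing=103.3°
Leg 3: dist=8860.5 km, bearing=201.6°
Leg 4: dist=6392.5 km, bearing=197.6°
Total: 39821.2 km

Leg 1: φ1=0.5676177, φ2=-0.0817582, Δφ=-0.6493759, Δλ=0.8413133 rad; a=sin²(Δφ/2)+cosφ1·cosφ2·sin²(Δλ/2)=0.2419072232; c=2·atan2(√a, √(1-a))=1.028405032; dist=6371·c=6551.968 ≈ 6552.0 km; running total=6552.0 km
Leg 1 bearing: y=sinΔλ·cosφ2=0.74302875, x=cosφ1·sinφ2-sinφ1·cosφ2·cosΔλ=-0.42598210; θ=atan2(y, x)=119.8259° ≈ 119.8°
Leg 2: φ1=-0.0817582, φ2=0.0067754, Δφ=0.0885336, Δλ=-3.4466169 rad; a=sin²(Δφ/2)+cosφ1·cosφ2·sin²(Δλ/2)=0.9755925164; c=2·atan2(√a, √(1-a))=2.827849543; dist=6371·c=18016.229 ≈ 18016.2 km; running total=24568.2 km
Leg 2 bearing: y=sinΔλ·cosφ2=0.30030938, x=cosφ1·sinφ2-sinφ1·cosφ2·cosΔλ=-0.07114290; θ=atan2(y, x)=103.3276° ≈ 103.3°
Leg 3: φ1=0.0067754, φ2=-1.1511319, Δφ=-1.1579073, Δλ=-1.0987877 rad; a=sin²(Δφ/2)+cosφ1·cosφ2·sin²(Δλ/2)=0.4104660085; c=2·atan2(√a, √(1-a))=1.390757286; dist=6371·c=8860.515 ≈ 8860.5 km; running total=33428.7 km
Leg 3 bearing: y=sinΔλ·cosφ2=-0.36290170, x=cosφ1·sinφ2-sinφ1·cosφ2·cosΔλ=-0.91445996; θ=atan2(y, x)=-158.3544° <0 so +360° → 201.6456° ≈ 201.6°
Leg 4: φ1=-1.1511319, φ2=-0.9586116, Δφ=0.1925203, Δλ=3.6005706 rad; a=sin²(Δφ/2)+cosφ1·cosφ2·sin²(Δλ/2)=0.2312672520; c=2·atan2(√a, √(1-a))=1.003367616; dist=6371·c=6392.455 ≈ 6392.5 km; running total=39821.2 km
Leg 4 bearing: y=sinΔλ·cosφ2=-0.25459139, x=cosφ1·sinφ2-sinφ1·cosφ2·cosΔλ=-0.80393661; θ=atan2(y, x)=-162.4280° <0 so +360° → 197.5720° ≈ 197.6°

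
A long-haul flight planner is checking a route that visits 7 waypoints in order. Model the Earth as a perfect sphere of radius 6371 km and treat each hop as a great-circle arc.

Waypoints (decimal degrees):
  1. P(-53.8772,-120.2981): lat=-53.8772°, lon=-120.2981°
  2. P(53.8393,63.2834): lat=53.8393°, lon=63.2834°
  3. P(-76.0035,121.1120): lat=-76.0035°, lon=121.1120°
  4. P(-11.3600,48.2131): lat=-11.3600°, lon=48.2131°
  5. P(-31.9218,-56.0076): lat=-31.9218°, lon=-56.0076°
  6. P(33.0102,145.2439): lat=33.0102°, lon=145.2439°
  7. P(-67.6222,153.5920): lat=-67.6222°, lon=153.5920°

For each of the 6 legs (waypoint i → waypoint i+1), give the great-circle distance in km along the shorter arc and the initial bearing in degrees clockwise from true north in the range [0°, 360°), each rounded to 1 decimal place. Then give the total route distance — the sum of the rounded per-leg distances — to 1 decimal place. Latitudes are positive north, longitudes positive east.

Leg 1: dist=19780.2 km, bearing=270.4°
Leg 2: dist=15014.0 km, bearing=163.2°
Leg 3: dist=8326.2 km, bearing=283.9°
Leg 4: dist=10647.4 km, bearing=235.8°
Leg 5: dist=18021.1 km, bearing=279.2°
Leg 6: dist=11211.7 km, bearing=176.8°
Total: 83000.6 km

Leg 1: φ1=-0.9403345, φ2=0.9396731, Δφ=1.8800076, Δλ=3.2041016 rad; a=sin²(Δφ/2)+cosφ1·cosφ2·sin²(Δλ/2)=0.9996602102; c=2·atan2(√a, √(1-a))=3.104723790; dist=6371·c=19780.195 ≈ 19780.2 km; running total=19780.2 km
Leg 1 bearing: y=sinΔλ·cosφ2=-0.03685953, x=cosφ1·sinφ2-sinφ1·cosφ2·cosΔλ=0.00026938; θ=atan2(y, x)=-89.5813° <0 so +360° → 270.4187° ≈ 270.4°
Leg 2: φ1=0.9396731, φ2=-1.3265113, Δφ=-2.2661844, Δλ=1.0092995 rad; a=sin²(Δφ/2)+cosφ1·cosφ2·sin²(Δλ/2)=0.8537038300; c=2·atan2(√a, √(1-a))=2.356620088; dist=6371·c=15014.027 ≈ 15014.0 km; running total=34794.2 km
Leg 2 bearing: y=sinΔλ·cosφ2=0.20472681, x=cosφ1·sinφ2-sinφ1·cosφ2·cosΔλ=-0.67650672; θ=atan2(y, x)=163.1630° ≈ 163.2°
Leg 3: φ1=-1.3265113, φ2=-0.1982694, Δφ=1.1282419, Δλ=-1.2723258 rad; a=sin²(Δφ/2)+cosφ1·cosφ2·sin²(Δλ/2)=0.3695733217; c=2·atan2(√a, √(1-a))=1.306890269; dist=6371·c=8326.198 ≈ 8326.2 km; running total=43120.4 km
Leg 3 bearing: y=sinΔλ·cosφ2=-0.93706247, x=cosφ1·sinφ2-sinφ1·cosφ2·cosΔλ=0.23209794; θ=atan2(y, x)=-76.0886° <0 so +360° → 283.9114° ≈ 283.9°
Leg 4: φ1=-0.1982694, φ2=-0.5571405, Δφ=-0.3588711, Δλ=-1.8189944 rad; a=sin²(Δφ/2)+cosφ1·cosφ2·sin²(Δλ/2)=0.5501352047; c=2·atan2(√a, √(1-a))=1.671235523; dist=6371·c=10647.442 ≈ 10647.4 km; running total=53767.8 km
Leg 4 bearing: y=sinΔλ·cosφ2=-0.82276140, x=cosφ1·sinφ2-sinφ1·cosφ2·cosΔλ=-0.55947254; θ=atan2(y, x)=-124.2155° <0 so +360° → 235.7845° ≈ 235.8°
Leg 5: φ1=-0.5571405, φ2=0.5761367, Δφ=1.1332772, Δλ=3.5125013 rad; a=sin²(Δφ/2)+cosφ1·cosφ2·sin²(Δλ/2)=0.9757094889; c=2·atan2(√a, √(1-a))=2.828608463; dist=6371·c=18021.065 ≈ 18021.1 km; running total=71788.9 km
Leg 5 bearing: y=sinΔλ·cosφ2=-0.30395143, x=cosφ1·sinφ2-sinφ1·cosφ2·cosΔλ=0.04914730; θ=atan2(y, x)=-80.8151° <0 so +360° → 279.1849° ≈ 279.2°
Leg 6: φ1=0.5761367, φ2=-1.1802300, Δφ=-1.7563667, Δλ=0.1457018 rad; a=sin²(Δφ/2)+cosφ1·cosφ2·sin²(Δλ/2)=0.5939449523; c=2·atan2(√a, √(1-a))=1.759809673; dist=6371·c=11211.747 ≈ 11211.7 km; running total=83000.6 km
Leg 6 bearing: y=sinΔλ·cosφ2=0.05527440, x=cosφ1·sinφ2-sinφ1·cosφ2·cosΔλ=-0.98063353; θ=atan2(y, x)=176.7739° ≈ 176.8°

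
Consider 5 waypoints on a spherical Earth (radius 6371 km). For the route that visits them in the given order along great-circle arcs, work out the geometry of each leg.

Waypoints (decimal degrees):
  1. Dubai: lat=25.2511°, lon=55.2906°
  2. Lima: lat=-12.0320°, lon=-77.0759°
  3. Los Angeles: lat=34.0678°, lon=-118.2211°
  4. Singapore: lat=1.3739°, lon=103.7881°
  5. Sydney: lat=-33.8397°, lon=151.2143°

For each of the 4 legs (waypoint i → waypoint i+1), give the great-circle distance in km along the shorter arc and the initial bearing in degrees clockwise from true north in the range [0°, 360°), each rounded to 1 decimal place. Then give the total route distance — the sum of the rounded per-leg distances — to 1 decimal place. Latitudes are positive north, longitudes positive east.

Leg 1: φ1=0.4407148, φ2=-0.2099980, Δφ=-0.6507129, Δλ=-2.3102312 rad; a=sin²(Δφ/2)+cosφ1·cosφ2·sin²(Δλ/2)=0.8425079648; c=2·atan2(√a, √(1-a))=2.325421891; dist=6371·c=14815.263 ≈ 14815.3 km; running total=14815.3 km
Leg 1 bearing: y=sinΔλ·cosφ2=-0.72261793, x=cosφ1·sinφ2-sinφ1·cosφ2·cosΔλ=0.09260943; θ=atan2(y, x)=-82.6969° <0 so +360° → 277.3031° ≈ 277.3°
Leg 2: φ1=-0.2099980, φ2=0.5945953, Δφ=0.8045933, Δλ=-0.7181192 rad; a=sin²(Δφ/2)+cosφ1·cosφ2·sin²(Δλ/2)=0.2533366333; c=2·atan2(√a, √(1-a))=1.054886187; dist=6371·c=6720.680 ≈ 6720.7 km; running total=21536.0 km
Leg 2 bearing: y=sinΔλ·cosφ2=-0.54504568, x=cosφ1·sinφ2-sinφ1·cosφ2·cosΔλ=0.67790408; θ=atan2(y, x)=-38.7998° <0 so +360° → 321.2002° ≈ 321.2°
Leg 3: φ1=0.5945953, φ2=0.0239791, Δφ=-0.5706162, Δλ=3.8747915 rad; a=sin²(Δφ/2)+cosφ1·cosφ2·sin²(Δλ/2)=0.8009528421; c=2·atan2(√a, √(1-a))=2.216681675; dist=6371·c=14122.479 ≈ 14122.5 km; running total=35658.5 km
Leg 3 bearing: y=sinΔλ·cosφ2=-0.66905753, x=cosφ1·sinφ2-sinφ1·cosφ2·cosΔλ=0.43597199; θ=atan2(y, x)=-56.9109° <0 so +360° → 303.0891° ≈ 303.1°
Leg 4: φ1=0.0239791, φ2=-0.5906142, Δφ=-0.6145933, Δλ=0.8277433 rad; a=sin²(Δφ/2)+cosφ1·cosφ2·sin²(Δλ/2)=0.2257903935; c=2·atan2(√a, √(1-a))=0.990323697; dist=6371·c=6309.352 ≈ 6309.4 km; running total=41967.9 km
Leg 4 bearing: y=sinΔλ·cosφ2=0.61165839, x=cosφ1·sinφ2-sinφ1·cosφ2·cosΔλ=-0.57018451; θ=atan2(y, x)=132.9902° ≈ 133.0°

Leg 1: dist=14815.3 km, bearing=277.3°
Leg 2: dist=6720.7 km, bearing=321.2°
Leg 3: dist=14122.5 km, bearing=303.1°
Leg 4: dist=6309.4 km, bearing=133.0°
Total: 41967.9 km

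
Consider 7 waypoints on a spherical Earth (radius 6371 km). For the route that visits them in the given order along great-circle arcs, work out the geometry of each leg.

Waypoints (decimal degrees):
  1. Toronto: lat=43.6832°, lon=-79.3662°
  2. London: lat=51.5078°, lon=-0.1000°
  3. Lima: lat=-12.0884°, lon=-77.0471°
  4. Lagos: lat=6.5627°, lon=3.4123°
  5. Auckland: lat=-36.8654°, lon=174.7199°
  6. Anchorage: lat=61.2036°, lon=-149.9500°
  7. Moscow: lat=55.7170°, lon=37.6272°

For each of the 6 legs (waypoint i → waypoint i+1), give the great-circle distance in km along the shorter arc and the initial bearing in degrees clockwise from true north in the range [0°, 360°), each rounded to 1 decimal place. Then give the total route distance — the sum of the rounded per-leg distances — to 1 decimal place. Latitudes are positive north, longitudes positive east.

Leg 1: φ1=0.7624157, φ2=0.8989807, Δφ=0.1365650, Δλ=1.3834562 rad; a=sin²(Δφ/2)+cosφ1·cosφ2·sin²(Δλ/2)=0.1877932549; c=2·atan2(√a, √(1-a))=0.896415902; dist=6371·c=5711.066 ≈ 5711.1 km; running total=5711.1 km
Leg 1 bearing: y=sinΔλ·cosφ2=0.61151788, x=cosφ1·sinφ2-sinφ1·cosφ2·cosΔλ=0.48595646; θ=atan2(y, x)=51.5268° ≈ 51.5°
Leg 2: φ1=0.8989807, φ2=-0.2109824, Δφ=-1.1099631, Δλ=-1.3429802 rad; a=sin²(Δφ/2)+cosφ1·cosφ2·sin²(Δλ/2)=0.5132289325; c=2·atan2(√a, √(1-a))=1.597257280; dist=6371·c=10176.126 ≈ 10176.1 km; running total=15887.2 km
Leg 2 bearing: y=sinΔλ·cosφ2=-0.95256055, x=cosφ1·sinφ2-sinφ1·cosφ2·cosΔλ=-0.30319692; θ=atan2(y, x)=-107.6561° <0 so +360° → 252.3439° ≈ 252.3°
Leg 3: φ1=-0.2109824, φ2=0.1145407, Δφ=0.3255231, Δλ=1.4042814 rad; a=sin²(Δφ/2)+cosφ1·cosφ2·sin²(Δλ/2)=0.4314628151; c=2·atan2(√a, √(1-a))=1.433289029; dist=6371·c=9131.484 ≈ 9131.5 km; running total=25018.7 km
Leg 3 bearing: y=sinΔλ·cosφ2=0.97970641, x=cosφ1·sinφ2-sinφ1·cosφ2·cosΔλ=0.14623939; θ=atan2(y, x)=81.5102° ≈ 81.5°
Leg 4: φ1=0.1145407, φ2=-0.6434226, Δφ=-0.7579633, Δλ=2.9898817 rad; a=sin²(Δφ/2)+cosφ1·cosφ2·sin²(Δλ/2)=0.9271213008; c=2·atan2(√a, √(1-a))=2.594888531; dist=6371·c=16532.035 ≈ 16532.0 km; running total=41550.7 km
Leg 4 bearing: y=sinΔλ·cosφ2=0.12091088, x=cosφ1·sinφ2-sinφ1·cosφ2·cosΔλ=-0.50561857; θ=atan2(y, x)=166.5512° ≈ 166.6°
Leg 5: φ1=-0.6434226, φ2=1.0682043, Δφ=1.7116269, Δλ=-5.6665587 rad; a=sin²(Δφ/2)+cosφ1·cosφ2·sin²(Δλ/2)=0.6056698889; c=2·atan2(√a, √(1-a))=1.783741823; dist=6371·c=11364.219 ≈ 11364.2 km; running total=52914.9 km
Leg 5 bearing: y=sinΔλ·cosφ2=0.27855971, x=cosφ1·sinφ2-sinφ1·cosφ2·cosΔλ=0.93687779; θ=atan2(y, x)=16.5587° ≈ 16.6°
Leg 6: φ1=1.0682043, φ2=0.9724451, Δφ=-0.0957592, Δλ=3.2738397 rad; a=sin²(Δφ/2)+cosφ1·cosφ2·sin²(Δλ/2)=0.2724377209; c=2·atan2(√a, √(1-a))=1.098284232; dist=6371·c=6997.169 ≈ 6997.2 km; running total=59912.1 km
Leg 6 bearing: y=sinΔλ·cosφ2=-0.07427531, x=cosφ1·sinφ2-sinφ1·cosφ2·cosΔλ=0.88732453; θ=atan2(y, x)=-4.7849° <0 so +360° → 355.2151° ≈ 355.2°

Leg 1: dist=5711.1 km, bearing=51.5°
Leg 2: dist=10176.1 km, bearing=252.3°
Leg 3: dist=9131.5 km, bearing=81.5°
Leg 4: dist=16532.0 km, bearing=166.6°
Leg 5: dist=11364.2 km, bearing=16.6°
Leg 6: dist=6997.2 km, bearing=355.2°
Total: 59912.1 km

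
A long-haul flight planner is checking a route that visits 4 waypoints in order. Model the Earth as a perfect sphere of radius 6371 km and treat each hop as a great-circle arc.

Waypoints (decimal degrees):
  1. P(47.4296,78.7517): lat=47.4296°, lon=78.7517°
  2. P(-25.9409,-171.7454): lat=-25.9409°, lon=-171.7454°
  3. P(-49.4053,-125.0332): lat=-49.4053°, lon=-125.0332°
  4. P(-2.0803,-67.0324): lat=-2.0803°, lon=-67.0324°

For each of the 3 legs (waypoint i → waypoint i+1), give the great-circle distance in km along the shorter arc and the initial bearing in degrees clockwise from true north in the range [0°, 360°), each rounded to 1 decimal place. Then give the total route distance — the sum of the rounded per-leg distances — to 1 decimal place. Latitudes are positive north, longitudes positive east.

Leg 1: φ1=0.8278027, φ2=-0.4527541, Δφ=-1.2805568, Δλ=-4.3719992 rad; a=sin²(Δφ/2)+cosφ1·cosφ2·sin²(Δλ/2)=0.7626248637; c=2·atan2(√a, √(1-a))=2.123804883; dist=6371·c=13530.761 ≈ 13530.8 km; running total=13530.8 km
Leg 1 bearing: y=sinΔλ·cosφ2=0.84765115, x=cosφ1·sinφ2-sinφ1·cosφ2·cosΔλ=-0.07483478; θ=atan2(y, x)=95.0453° ≈ 95.0°
Leg 2: φ1=-0.4527541, φ2=-0.8622852, Δφ=-0.4095310, Δλ=0.8152817 rad; a=sin²(Δφ/2)+cosφ1·cosφ2·sin²(Δλ/2)=0.1333120772; c=2·atan2(√a, √(1-a))=0.747521817; dist=6371·c=4762.461 ≈ 4762.5 km; running total=18293.3 km
Leg 2 bearing: y=sinΔλ·cosφ2=0.47365964, x=cosφ1·sinφ2-sinφ1·cosφ2·cosΔλ=-0.48765399; θ=atan2(y, x)=135.8340° ≈ 135.8°
Leg 3: φ1=-0.8622852, φ2=-0.0363081, Δφ=0.8259771, Δλ=1.0123049 rad; a=sin²(Δφ/2)+cosφ1·cosφ2·sin²(Δλ/2)=0.3139252850; c=2·atan2(√a, √(1-a))=1.189472613; dist=6371·c=7578.130 ≈ 7578.1 km; running total=25871.4 km
Leg 3 bearing: y=sinΔλ·cosφ2=0.84749657, x=cosφ1·sinφ2-sinφ1·cosφ2·cosΔλ=0.37848958; θ=atan2(y, x)=65.9346° ≈ 65.9°

Leg 1: dist=13530.8 km, bearing=95.0°
Leg 2: dist=4762.5 km, bearing=135.8°
Leg 3: dist=7578.1 km, bearing=65.9°
Total: 25871.4 km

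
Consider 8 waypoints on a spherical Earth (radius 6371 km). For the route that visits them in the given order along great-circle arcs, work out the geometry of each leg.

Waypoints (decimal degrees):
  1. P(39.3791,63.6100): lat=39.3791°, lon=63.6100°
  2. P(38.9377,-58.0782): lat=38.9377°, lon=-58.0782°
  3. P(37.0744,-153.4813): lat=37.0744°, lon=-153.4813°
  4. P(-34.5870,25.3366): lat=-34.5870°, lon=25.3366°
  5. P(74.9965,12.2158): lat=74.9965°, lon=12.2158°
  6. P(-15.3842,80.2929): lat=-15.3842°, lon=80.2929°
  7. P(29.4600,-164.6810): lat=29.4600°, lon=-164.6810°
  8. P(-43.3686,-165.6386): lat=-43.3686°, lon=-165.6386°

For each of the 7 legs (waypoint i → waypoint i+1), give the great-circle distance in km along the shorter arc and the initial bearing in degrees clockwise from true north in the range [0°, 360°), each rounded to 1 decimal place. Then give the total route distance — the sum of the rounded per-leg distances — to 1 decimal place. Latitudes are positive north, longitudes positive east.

Leg 1: dist=9478.7 km, bearing=318.4°
Leg 2: dist=7929.4 km, bearing=303.0°
Leg 3: dist=19718.7 km, bearing=21.4°
Leg 4: dist=12222.8 km, bearing=356.4°
Leg 5: dist=11051.0 km, bearing=115.0°
Leg 6: dist=13238.0 km, bearing=64.5°
Leg 7: dist=8098.8 km, bearing=180.7°
Total: 81737.4 km

Leg 1: φ1=0.6872950, φ2=0.6795911, Δφ=-0.0077039, Δλ=-2.1238598 rad; a=sin²(Δφ/2)+cosφ1·cosφ2·sin²(Δλ/2)=0.4585458192; c=2·atan2(√a, √(1-a))=1.487792688; dist=6371·c=9478.727 ≈ 9478.7 km; running total=9478.7 km
Leg 1 bearing: y=sinΔλ·cosφ2=-0.66187039, x=cosφ1·sinφ2-sinφ1·cosφ2·cosΔλ=0.74501932; θ=atan2(y, x)=-41.6177° <0 so +360° → 318.3823° ≈ 318.4°
Leg 2: φ1=0.6795911, φ2=0.6470703, Δφ=-0.0325207, Δλ=-1.6650982 rad; a=sin²(Δφ/2)+cosφ1·cosφ2·sin²(Δλ/2)=0.3397796794; c=2·atan2(√a, √(1-a))=1.244601706; dist=6371·c=7929.357 ≈ 7929.4 km; running total=17408.1 km
Leg 2 bearing: y=sinΔλ·cosφ2=-0.79430840, x=cosφ1·sinφ2-sinφ1·cosφ2·cosΔλ=0.51613173; θ=atan2(y, x)=-56.9847° <0 so +360° → 303.0153° ≈ 303.0°
Leg 3: φ1=0.6470703, φ2=-0.6036570, Δφ=-1.2507274, Δλ=3.1209611 rad; a=sin²(Δφ/2)+cosφ1·cosφ2·sin²(Δλ/2)=0.9994589992; c=2·atan2(√a, √(1-a))=3.095069610; dist=6371·c=19718.688 ≈ 19718.7 km; running total=37126.8 km
Leg 3 bearing: y=sinΔλ·cosφ2=0.01698402, x=cosφ1·sinφ2-sinφ1·cosφ2·cosΔλ=0.04329406; θ=atan2(y, x)=21.4198° ≈ 21.4°
Leg 4: φ1=-0.6036570, φ2=1.3089359, Δφ=1.9125929, Δλ=-0.2290012 rad; a=sin²(Δφ/2)+cosφ1·cosφ2·sin²(Δλ/2)=0.6703720960; c=2·atan2(√a, √(1-a))=1.918504673; dist=6371·c=12222.793 ≈ 12222.8 km; running total=49349.6 km
Leg 4 bearing: y=sinΔλ·cosφ2=-0.05876658, x=cosφ1·sinφ2-sinφ1·cosφ2·cosΔλ=0.93831758; θ=atan2(y, x)=-3.5837° <0 so +360° → 356.4163° ≈ 356.4°
Leg 5: φ1=1.3089359, φ2=-0.2685049, Δφ=-1.5774408, Δλ=1.1881695 rad; a=sin²(Δφ/2)+cosφ1·cosφ2·sin²(Δλ/2)=0.5815277113; c=2·atan2(√a, √(1-a))=1.734583061; dist=6371·c=11051.029 ≈ 11051.0 km; running total=60400.6 km
Leg 5 bearing: y=sinΔλ·cosφ2=0.89444677, x=cosφ1·sinφ2-sinφ1·cosφ2·cosΔλ=-0.41638672; θ=atan2(y, x)=114.9631° ≈ 115.0°
Leg 6: φ1=-0.2685049, φ2=0.5141740, Δφ=0.7826789, Δλ=-4.2756011 rad; a=sin²(Δφ/2)+cosφ1·cosφ2·sin²(Δλ/2)=0.7428044481; c=2·atan2(√a, √(1-a))=2.077855897; dist=6371·c=13238.020 ≈ 13238.0 km; running total=73638.6 km
Leg 6 bearing: y=sinΔλ·cosφ2=0.78895381, x=cosφ1·sinφ2-sinφ1·cosφ2·cosΔλ=0.37647826; θ=atan2(y, x)=64.4901° ≈ 64.5°
Leg 7: φ1=0.5141740, φ2=-0.7569249, Δφ=-1.2710989, Δλ=-0.0167133 rad; a=sin²(Δφ/2)+cosφ1·cosφ2·sin²(Δλ/2)=0.3524286142; c=2·atan2(√a, √(1-a))=1.271191383; dist=6371·c=8098.760 ≈ 8098.8 km; running total=81737.4 km
Leg 7 bearing: y=sinΔλ·cosφ2=-0.01214917, x=cosφ1·sinφ2-sinφ1·cosφ2·cosΔλ=-0.95537592; θ=atan2(y, x)=-179.2714° <0 so +360° → 180.7286° ≈ 180.7°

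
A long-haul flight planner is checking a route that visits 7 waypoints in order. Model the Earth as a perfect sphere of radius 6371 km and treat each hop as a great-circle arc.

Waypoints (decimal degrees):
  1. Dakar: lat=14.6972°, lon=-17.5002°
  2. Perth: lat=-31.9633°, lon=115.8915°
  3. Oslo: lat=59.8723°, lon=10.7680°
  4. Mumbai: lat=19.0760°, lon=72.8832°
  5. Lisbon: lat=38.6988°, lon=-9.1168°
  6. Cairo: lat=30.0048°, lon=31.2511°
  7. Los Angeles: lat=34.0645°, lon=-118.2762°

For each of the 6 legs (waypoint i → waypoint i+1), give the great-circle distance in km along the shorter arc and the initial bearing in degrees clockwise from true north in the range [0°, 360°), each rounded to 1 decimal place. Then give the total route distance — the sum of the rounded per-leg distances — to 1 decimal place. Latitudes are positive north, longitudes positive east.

Leg 1: φ1=0.2565145, φ2=-0.5578648, Δφ=-0.8143794, Δλ=2.3281244 rad; a=sin²(Δφ/2)+cosφ1·cosφ2·sin²(Δλ/2)=0.8490326856; c=2·atan2(√a, √(1-a))=2.343488385; dist=6371·c=14930.365 ≈ 14930.4 km; running total=14930.4 km
Leg 1 bearing: y=sinΔλ·cosφ2=0.61650120, x=cosφ1·sinφ2-sinφ1·cosφ2·cosΔλ=-0.36418540; θ=atan2(y, x)=120.5716° ≈ 120.6°
Leg 2: φ1=-0.5578648, φ2=1.0449688, Δφ=1.6028336, Δλ=-1.8347512 rad; a=sin²(Δφ/2)+cosφ1·cosφ2·sin²(Δλ/2)=0.7844806221; c=2·atan2(√a, √(1-a))=2.176038496; dist=6371·c=13863.541 ≈ 13863.5 km; running total=28793.9 km
Leg 2 bearing: y=sinΔλ·cosφ2=-0.48454499, x=cosφ1·sinφ2-sinφ1·cosφ2·cosΔλ=0.66445411; θ=atan2(y, x)=-36.1009° <0 so +360° → 323.8991° ≈ 323.9°
Leg 3: φ1=1.0449688, φ2=0.3329390, Δφ=-0.7120298, Δλ=1.0841148 rad; a=sin²(Δφ/2)+cosφ1·cosφ2·sin²(Δλ/2)=0.2477349802; c=2·atan2(√a, √(1-a))=1.041958765; dist=6371·c=6638.319 ≈ 6638.3 km; running total=35432.2 km
Leg 3 bearing: y=sinΔλ·cosφ2=0.83535172, x=cosφ1·sinφ2-sinφ1·cosφ2·cosΔλ=-0.21825888; θ=atan2(y, x)=104.6428° ≈ 104.6°
Leg 4: φ1=0.3329390, φ2=0.6754215, Δφ=0.3424825, Δλ=-1.4311700 rad; a=sin²(Δφ/2)+cosφ1·cosφ2·sin²(Δλ/2)=0.3465050519; c=2·atan2(√a, √(1-a))=1.258767743; dist=6371·c=8019.609 ≈ 8019.6 km; running total=43451.8 km
Leg 4 bearing: y=sinΔλ·cosφ2=-0.77284828, x=cosφ1·sinφ2-sinφ1·cosφ2·cosΔλ=0.55539422; θ=atan2(y, x)=-54.2977° <0 so +360° → 305.7023° ≈ 305.7°
Leg 5: φ1=0.6754215, φ2=0.5236826, Δφ=-0.1517389, Δλ=0.7045528 rad; a=sin²(Δφ/2)+cosφ1·cosφ2·sin²(Δλ/2)=0.0862047868; c=2·atan2(√a, √(1-a))=0.595994922; dist=6371·c=3797.084 ≈ 3797.1 km; running total=47248.9 km
Leg 5 bearing: y=sinΔλ·cosφ2=0.56089159, x=cosφ1·sinφ2-sinφ1·cosφ2·cosΔλ=-0.02224217; θ=atan2(y, x)=92.2709° ≈ 92.3°
Leg 6: φ1=0.5236826, φ2=0.5945377, Δφ=0.0708551, Δλ=-2.6097437 rad; a=sin²(Δφ/2)+cosφ1·cosφ2·sin²(Δλ/2)=0.6690958294; c=2·atan2(√a, √(1-a))=1.915790994; dist=6371·c=12205.504 ≈ 12205.5 km; running total=59454.4 km
Leg 6 bearing: y=sinΔλ·cosφ2=-0.42010846, x=cosφ1·sinφ2-sinφ1·cosφ2·cosΔλ=0.84210171; θ=atan2(y, x)=-26.5137° <0 so +360° → 333.4863° ≈ 333.5°

Leg 1: dist=14930.4 km, bearing=120.6°
Leg 2: dist=13863.5 km, bearing=323.9°
Leg 3: dist=6638.3 km, bearing=104.6°
Leg 4: dist=8019.6 km, bearing=305.7°
Leg 5: dist=3797.1 km, bearing=92.3°
Leg 6: dist=12205.5 km, bearing=333.5°
Total: 59454.4 km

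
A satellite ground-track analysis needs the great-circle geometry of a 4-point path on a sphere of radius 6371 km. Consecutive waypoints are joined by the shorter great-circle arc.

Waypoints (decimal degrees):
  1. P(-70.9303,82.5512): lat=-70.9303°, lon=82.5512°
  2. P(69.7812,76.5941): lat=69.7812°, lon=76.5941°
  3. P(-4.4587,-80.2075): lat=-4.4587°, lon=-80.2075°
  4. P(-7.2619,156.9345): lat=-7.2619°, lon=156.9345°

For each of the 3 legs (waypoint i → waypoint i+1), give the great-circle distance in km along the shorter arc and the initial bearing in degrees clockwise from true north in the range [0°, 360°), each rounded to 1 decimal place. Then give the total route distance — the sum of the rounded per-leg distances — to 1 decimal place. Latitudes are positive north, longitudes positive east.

Leg 1: φ1=-1.2379673, φ2=1.2179117, Δφ=2.4558790, Δλ=-0.1039710 rad; a=sin²(Δφ/2)+cosφ1·cosφ2·sin²(Δλ/2)=0.8872885402; c=2·atan2(√a, √(1-a))=2.456842479; dist=6371·c=15652.543 ≈ 15652.5 km; running total=15652.5 km
Leg 1 bearing: y=sinΔλ·cosφ2=-0.03586831, x=cosφ1·sinφ2-sinφ1·cosφ2·cosΔλ=0.63146165; θ=atan2(y, x)=-3.2510° <0 so +360° → 356.7490° ≈ 356.7°
Leg 2: φ1=1.2179117, φ2=-0.0778190, Δφ=-1.2957307, Δλ=-2.7367042 rad; a=sin²(Δφ/2)+cosφ1·cosφ2·sin²(Δλ/2)=0.6948256594; c=2·atan2(√a, √(1-a))=1.971049284; dist=6371·c=12557.555 ≈ 12557.6 km; running total=28210.1 km
Leg 2 bearing: y=sinΔλ·cosφ2=-0.39272411, x=cosφ1·sinφ2-sinφ1·cosφ2·cosΔλ=0.83303039; θ=atan2(y, x)=-25.2411° <0 so +360° → 334.7589° ≈ 334.8°
Leg 3: φ1=-0.0778190, φ2=-0.1267441, Δφ=-0.0489251, Δλ=4.1389087 rad; a=sin²(Δφ/2)+cosφ1·cosφ2·sin²(Δλ/2)=0.7633756074; c=2·atan2(√a, √(1-a))=2.125570333; dist=6371·c=13542.009 ≈ 13542.0 km; running total=41752.1 km
Leg 3 bearing: y=sinΔλ·cosφ2=-0.83327979, x=cosφ1·sinφ2-sinφ1·cosφ2·cosΔλ=-0.16786291; θ=atan2(y, x)=-101.3897° <0 so +360° → 258.6103° ≈ 258.6°

Leg 1: dist=15652.5 km, bearing=356.7°
Leg 2: dist=12557.6 km, bearing=334.8°
Leg 3: dist=13542.0 km, bearing=258.6°
Total: 41752.1 km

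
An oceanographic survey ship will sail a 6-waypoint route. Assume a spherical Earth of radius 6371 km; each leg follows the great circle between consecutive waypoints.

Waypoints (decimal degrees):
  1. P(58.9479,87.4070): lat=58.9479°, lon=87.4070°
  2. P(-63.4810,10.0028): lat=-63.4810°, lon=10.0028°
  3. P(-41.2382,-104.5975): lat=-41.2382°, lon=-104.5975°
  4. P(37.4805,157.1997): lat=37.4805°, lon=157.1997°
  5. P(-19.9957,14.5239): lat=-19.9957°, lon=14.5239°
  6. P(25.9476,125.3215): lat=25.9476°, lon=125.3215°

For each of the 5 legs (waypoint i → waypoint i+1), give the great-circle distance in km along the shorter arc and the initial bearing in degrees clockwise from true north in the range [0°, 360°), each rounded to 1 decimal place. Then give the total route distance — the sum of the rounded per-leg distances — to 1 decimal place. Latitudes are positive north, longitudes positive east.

Leg 1: dist=15095.0 km, bearing=218.6°
Leg 2: dist=7033.3 km, bearing=230.0°
Leg 3: dist=13242.7 km, bearing=296.0°
Leg 4: dist=15926.9 km, bearing=287.8°
Leg 5: dist=12978.8 km, bearing=70.2°
Total: 64276.7 km

Leg 1: φ1=1.0288349, φ2=-1.1079525, Δφ=-2.1367874, Δλ=-1.3509581 rad; a=sin²(Δφ/2)+cosφ1·cosφ2·sin²(Δλ/2)=0.8581691066; c=2·atan2(√a, √(1-a))=2.369336439; dist=6371·c=15095.042 ≈ 15095.0 km; running total=15095.0 km
Leg 1 bearing: y=sinΔλ·cosφ2=-0.43574866, x=cosφ1·sinφ2-sinφ1·cosφ2·cosΔλ=-0.54496116; θ=atan2(y, x)=-141.3543° <0 so +360° → 218.6457° ≈ 218.6°
Leg 2: φ1=-1.1079525, φ2=-0.7197424, Δφ=0.3882101, Δλ=-2.0001526 rad; a=sin²(Δφ/2)+cosφ1·cosφ2·sin²(Δλ/2)=0.2749670271; c=2·atan2(√a, √(1-a))=1.103957141; dist=6371·c=7033.311 ≈ 7033.3 km; running total=22128.3 km
Leg 2 bearing: y=sinΔλ·cosφ2=-0.68372171, x=cosφ1·sinφ2-sinφ1·cosφ2·cosΔλ=-0.57442603; θ=atan2(y, x)=-130.0352° <0 so +360° → 229.9648° ≈ 230.0°
Leg 3: φ1=-0.7197424, φ2=0.6541581, Δφ=1.3739005, Δλ=4.5692231 rad; a=sin²(Δφ/2)+cosφ1·cosφ2·sin²(Δλ/2)=0.7431265018; c=2·atan2(√a, √(1-a))=2.078592864; dist=6371·c=13242.715 ≈ 13242.7 km; running total=35371.0 km
Leg 3 bearing: y=sinΔλ·cosφ2=-0.78544177, x=cosφ1·sinφ2-sinφ1·cosφ2·cosΔλ=0.38293504; θ=atan2(y, x)=-64.0089° <0 so +360° → 295.9911° ≈ 296.0°
Leg 4: φ1=0.6541581, φ2=-0.3489908, Δφ=-1.0031489, Δλ=-2.4901625 rad; a=sin²(Δφ/2)+cosφ1·cosφ2·sin²(Δλ/2)=0.9005427901; c=2·atan2(√a, √(1-a))=2.499903034; dist=6371·c=15926.882 ≈ 15926.9 km; running total=51297.9 km
Leg 4 bearing: y=sinΔλ·cosφ2=-0.56977406, x=cosφ1·sinφ2-sinφ1·cosφ2·cosΔλ=0.18335597; θ=atan2(y, x)=-72.1616° <0 so +360° → 287.8384° ≈ 287.8°
Leg 5: φ1=-0.3489908, φ2=0.4528711, Δφ=0.8018619, Δλ=1.9337829 rad; a=sin²(Δφ/2)+cosφ1·cosφ2·sin²(Δλ/2)=0.7248241515; c=2·atan2(√a, √(1-a))=2.037167880; dist=6371·c=12978.797 ≈ 12978.8 km; running total=64276.7 km
Leg 5 bearing: y=sinΔλ·cosφ2=0.84060356, x=cosφ1·sinφ2-sinφ1·cosφ2·cosΔλ=0.30199679; θ=atan2(y, x)=70.2386° ≈ 70.2°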